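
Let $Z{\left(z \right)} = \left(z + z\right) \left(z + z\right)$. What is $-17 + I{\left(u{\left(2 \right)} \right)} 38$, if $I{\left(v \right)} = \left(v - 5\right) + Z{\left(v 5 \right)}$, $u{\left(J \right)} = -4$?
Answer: $60441$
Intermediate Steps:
$Z{\left(z \right)} = 4 z^{2}$ ($Z{\left(z \right)} = 2 z 2 z = 4 z^{2}$)
$I{\left(v \right)} = -5 + v + 100 v^{2}$ ($I{\left(v \right)} = \left(v - 5\right) + 4 \left(v 5\right)^{2} = \left(-5 + v\right) + 4 \left(5 v\right)^{2} = \left(-5 + v\right) + 4 \cdot 25 v^{2} = \left(-5 + v\right) + 100 v^{2} = -5 + v + 100 v^{2}$)
$-17 + I{\left(u{\left(2 \right)} \right)} 38 = -17 + \left(-5 - 4 + 100 \left(-4\right)^{2}\right) 38 = -17 + \left(-5 - 4 + 100 \cdot 16\right) 38 = -17 + \left(-5 - 4 + 1600\right) 38 = -17 + 1591 \cdot 38 = -17 + 60458 = 60441$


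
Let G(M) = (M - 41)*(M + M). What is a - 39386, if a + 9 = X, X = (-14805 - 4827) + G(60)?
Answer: -56747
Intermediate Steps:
G(M) = 2*M*(-41 + M) (G(M) = (-41 + M)*(2*M) = 2*M*(-41 + M))
X = -17352 (X = (-14805 - 4827) + 2*60*(-41 + 60) = -19632 + 2*60*19 = -19632 + 2280 = -17352)
a = -17361 (a = -9 - 17352 = -17361)
a - 39386 = -17361 - 39386 = -56747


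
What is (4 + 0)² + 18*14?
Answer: 268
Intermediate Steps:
(4 + 0)² + 18*14 = 4² + 252 = 16 + 252 = 268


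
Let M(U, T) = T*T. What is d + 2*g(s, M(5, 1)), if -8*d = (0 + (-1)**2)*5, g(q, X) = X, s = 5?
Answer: 11/8 ≈ 1.3750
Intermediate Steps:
M(U, T) = T**2
d = -5/8 (d = -(0 + (-1)**2)*5/8 = -(0 + 1)*5/8 = -5/8 ≈ -0.62500)
d + 2*g(s, M(5, 1)) = -5/8 + 2*1**2 = -5/8 + 2*1 = -5/8 + 2 = 11/8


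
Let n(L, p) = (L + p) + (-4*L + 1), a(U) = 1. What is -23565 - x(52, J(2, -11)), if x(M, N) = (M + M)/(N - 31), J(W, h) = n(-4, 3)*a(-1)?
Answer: -353371/15 ≈ -23558.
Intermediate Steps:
n(L, p) = 1 + p - 3*L (n(L, p) = (L + p) + (1 - 4*L) = 1 + p - 3*L)
J(W, h) = 16 (J(W, h) = (1 + 3 - 3*(-4))*1 = (1 + 3 + 12)*1 = 16*1 = 16)
x(M, N) = 2*M/(-31 + N) (x(M, N) = (2*M)/(-31 + N) = 2*M/(-31 + N))
-23565 - x(52, J(2, -11)) = -23565 - 2*52/(-31 + 16) = -23565 - 2*52/(-15) = -23565 - 2*52*(-1)/15 = -23565 - 1*(-104/15) = -23565 + 104/15 = -353371/15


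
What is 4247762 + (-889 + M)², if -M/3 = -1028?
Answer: 9065787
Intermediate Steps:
M = 3084 (M = -3*(-1028) = 3084)
4247762 + (-889 + M)² = 4247762 + (-889 + 3084)² = 4247762 + 2195² = 4247762 + 4818025 = 9065787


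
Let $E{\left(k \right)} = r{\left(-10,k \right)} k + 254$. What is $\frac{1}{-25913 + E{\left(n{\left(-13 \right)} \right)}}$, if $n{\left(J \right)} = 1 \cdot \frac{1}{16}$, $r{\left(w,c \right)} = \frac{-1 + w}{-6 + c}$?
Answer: $- \frac{95}{2437594} \approx -3.8973 \cdot 10^{-5}$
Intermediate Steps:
$r{\left(w,c \right)} = \frac{-1 + w}{-6 + c}$
$n{\left(J \right)} = \frac{1}{16}$ ($n{\left(J \right)} = 1 \cdot \frac{1}{16} = \frac{1}{16}$)
$E{\left(k \right)} = 254 - \frac{11 k}{-6 + k}$ ($E{\left(k \right)} = \frac{-1 - 10}{-6 + k} k + 254 = \frac{1}{-6 + k} \left(-11\right) k + 254 = - \frac{11}{-6 + k} k + 254 = - \frac{11 k}{-6 + k} + 254 = 254 - \frac{11 k}{-6 + k}$)
$\frac{1}{-25913 + E{\left(n{\left(-13 \right)} \right)}} = \frac{1}{-25913 + \frac{3 \left(-508 + 81 \cdot \frac{1}{16}\right)}{-6 + \frac{1}{16}}} = \frac{1}{-25913 + \frac{3 \left(-508 + \frac{81}{16}\right)}{- \frac{95}{16}}} = \frac{1}{-25913 + 3 \left(- \frac{16}{95}\right) \left(- \frac{8047}{16}\right)} = \frac{1}{-25913 + \frac{24141}{95}} = \frac{1}{- \frac{2437594}{95}} = - \frac{95}{2437594}$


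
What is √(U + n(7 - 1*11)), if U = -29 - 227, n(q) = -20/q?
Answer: I*√251 ≈ 15.843*I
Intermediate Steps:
U = -256
√(U + n(7 - 1*11)) = √(-256 - 20/(7 - 1*11)) = √(-256 - 20/(7 - 11)) = √(-256 - 20/(-4)) = √(-256 - 20*(-¼)) = √(-256 + 5) = √(-251) = I*√251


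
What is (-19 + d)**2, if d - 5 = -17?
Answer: 961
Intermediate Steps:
d = -12 (d = 5 - 17 = -12)
(-19 + d)**2 = (-19 - 12)**2 = (-31)**2 = 961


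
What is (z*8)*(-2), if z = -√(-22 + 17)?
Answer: 16*I*√5 ≈ 35.777*I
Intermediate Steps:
z = -I*√5 (z = -√(-5) = -I*√5 ≈ -2.2361*I)
(z*8)*(-2) = (-I*√5*8)*(-2) = -8*I*√5*(-2) = 16*I*√5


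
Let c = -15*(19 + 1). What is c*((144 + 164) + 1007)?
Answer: -394500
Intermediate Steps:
c = -300 (c = -15*20 = -300)
c*((144 + 164) + 1007) = -300*((144 + 164) + 1007) = -300*(308 + 1007) = -300*1315 = -394500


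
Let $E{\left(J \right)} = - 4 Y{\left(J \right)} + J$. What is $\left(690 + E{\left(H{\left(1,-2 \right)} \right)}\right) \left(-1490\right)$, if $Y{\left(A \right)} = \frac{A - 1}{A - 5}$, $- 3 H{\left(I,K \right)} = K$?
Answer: $- \frac{40116760}{39} \approx -1.0286 \cdot 10^{6}$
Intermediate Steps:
$H{\left(I,K \right)} = - \frac{K}{3}$
$Y{\left(A \right)} = \frac{-1 + A}{-5 + A}$
$E{\left(J \right)} = J - \frac{4 \left(-1 + J\right)}{-5 + J}$ ($E{\left(J \right)} = - 4 \frac{-1 + J}{-5 + J} + J = - \frac{4 \left(-1 + J\right)}{-5 + J} + J = J - \frac{4 \left(-1 + J\right)}{-5 + J}$)
$\left(690 + E{\left(H{\left(1,-2 \right)} \right)}\right) \left(-1490\right) = \left(690 + \frac{4 + \left(\left(- \frac{1}{3}\right) \left(-2\right)\right)^{2} - 9 \left(\left(- \frac{1}{3}\right) \left(-2\right)\right)}{-5 - - \frac{2}{3}}\right) \left(-1490\right) = \left(690 + \frac{4 + \left(\frac{2}{3}\right)^{2} - 6}{-5 + \frac{2}{3}}\right) \left(-1490\right) = \left(690 + \frac{4 + \frac{4}{9} - 6}{- \frac{13}{3}}\right) \left(-1490\right) = \left(690 - - \frac{14}{39}\right) \left(-1490\right) = \left(690 + \frac{14}{39}\right) \left(-1490\right) = \frac{26924}{39} \left(-1490\right) = - \frac{40116760}{39}$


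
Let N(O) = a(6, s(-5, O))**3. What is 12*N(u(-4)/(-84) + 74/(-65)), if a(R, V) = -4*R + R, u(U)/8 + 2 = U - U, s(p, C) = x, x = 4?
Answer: -69984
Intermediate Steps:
s(p, C) = 4
u(U) = -16 (u(U) = -16 + 8*(U - U) = -16 + 8*0 = -16 + 0 = -16)
a(R, V) = -3*R
N(O) = -5832 (N(O) = (-3*6)**3 = (-18)**3 = -5832)
12*N(u(-4)/(-84) + 74/(-65)) = 12*(-5832) = -69984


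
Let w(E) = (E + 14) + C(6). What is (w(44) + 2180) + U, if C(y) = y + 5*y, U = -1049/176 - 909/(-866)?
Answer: 172922767/76208 ≈ 2269.1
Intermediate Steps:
U = -374225/76208 (U = -1049*1/176 - 909*(-1/866) = -1049/176 + 909/866 = -374225/76208 ≈ -4.9106)
C(y) = 6*y
w(E) = 50 + E (w(E) = (E + 14) + 6*6 = (14 + E) + 36 = 50 + E)
(w(44) + 2180) + U = ((50 + 44) + 2180) - 374225/76208 = (94 + 2180) - 374225/76208 = 2274 - 374225/76208 = 172922767/76208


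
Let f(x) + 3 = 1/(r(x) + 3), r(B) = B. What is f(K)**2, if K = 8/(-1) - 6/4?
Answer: 1681/169 ≈ 9.9467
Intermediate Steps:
K = -19/2 (K = 8*(-1) - 6*1/4 = -8 - 3/2 = -19/2 ≈ -9.5000)
f(x) = -3 + 1/(3 + x) (f(x) = -3 + 1/(x + 3) = -3 + 1/(3 + x))
f(K)**2 = ((-8 - 3*(-19/2))/(3 - 19/2))**2 = ((-8 + 57/2)/(-13/2))**2 = (-2/13*41/2)**2 = (-41/13)**2 = 1681/169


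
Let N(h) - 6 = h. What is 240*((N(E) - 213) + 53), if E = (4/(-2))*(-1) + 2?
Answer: -36000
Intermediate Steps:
E = 4 (E = (4*(-½))*(-1) + 2 = -2*(-1) + 2 = 2 + 2 = 4)
N(h) = 6 + h
240*((N(E) - 213) + 53) = 240*(((6 + 4) - 213) + 53) = 240*((10 - 213) + 53) = 240*(-203 + 53) = 240*(-150) = -36000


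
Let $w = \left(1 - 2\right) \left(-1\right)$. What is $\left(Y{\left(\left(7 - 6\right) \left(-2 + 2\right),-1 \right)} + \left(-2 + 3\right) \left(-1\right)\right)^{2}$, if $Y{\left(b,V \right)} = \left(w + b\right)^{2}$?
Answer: $0$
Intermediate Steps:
$w = 1$ ($w = \left(-1\right) \left(-1\right) = 1$)
$Y{\left(b,V \right)} = \left(1 + b\right)^{2}$
$\left(Y{\left(\left(7 - 6\right) \left(-2 + 2\right),-1 \right)} + \left(-2 + 3\right) \left(-1\right)\right)^{2} = \left(\left(1 + \left(7 - 6\right) \left(-2 + 2\right)\right)^{2} + \left(-2 + 3\right) \left(-1\right)\right)^{2} = \left(\left(1 + 1 \cdot 0\right)^{2} + 1 \left(-1\right)\right)^{2} = \left(\left(1 + 0\right)^{2} - 1\right)^{2} = \left(1^{2} - 1\right)^{2} = \left(1 - 1\right)^{2} = 0^{2} = 0$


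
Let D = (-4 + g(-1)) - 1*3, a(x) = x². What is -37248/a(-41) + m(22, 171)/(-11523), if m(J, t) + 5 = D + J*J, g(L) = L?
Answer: -143333485/6456721 ≈ -22.199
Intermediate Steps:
D = -8 (D = (-4 - 1) - 1*3 = -5 - 3 = -8)
m(J, t) = -13 + J² (m(J, t) = -5 + (-8 + J*J) = -5 + (-8 + J²) = -13 + J²)
-37248/a(-41) + m(22, 171)/(-11523) = -37248/((-41)²) + (-13 + 22²)/(-11523) = -37248/1681 + (-13 + 484)*(-1/11523) = -37248*1/1681 + 471*(-1/11523) = -37248/1681 - 157/3841 = -143333485/6456721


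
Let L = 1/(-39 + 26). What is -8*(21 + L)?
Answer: -2176/13 ≈ -167.38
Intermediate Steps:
L = -1/13 (L = 1/(-13) = -1/13 ≈ -0.076923)
-8*(21 + L) = -8*(21 - 1/13) = -8*272/13 = -2176/13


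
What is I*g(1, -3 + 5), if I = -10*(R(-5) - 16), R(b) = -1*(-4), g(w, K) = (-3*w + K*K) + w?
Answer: 240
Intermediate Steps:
g(w, K) = K² - 2*w (g(w, K) = (-3*w + K²) + w = (K² - 3*w) + w = K² - 2*w)
R(b) = 4
I = 120 (I = -10*(4 - 16) = -10*(-12) = 120)
I*g(1, -3 + 5) = 120*((-3 + 5)² - 2*1) = 120*(2² - 2) = 120*(4 - 2) = 120*2 = 240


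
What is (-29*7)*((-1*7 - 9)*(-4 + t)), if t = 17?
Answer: 42224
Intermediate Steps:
(-29*7)*((-1*7 - 9)*(-4 + t)) = (-29*7)*((-1*7 - 9)*(-4 + 17)) = -203*(-7 - 9)*13 = -(-3248)*13 = -203*(-208) = 42224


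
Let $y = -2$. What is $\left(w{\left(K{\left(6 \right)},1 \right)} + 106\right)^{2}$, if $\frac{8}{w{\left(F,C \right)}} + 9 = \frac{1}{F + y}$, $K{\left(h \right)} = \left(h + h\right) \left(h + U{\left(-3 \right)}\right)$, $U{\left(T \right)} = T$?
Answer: $\frac{1027715364}{93025} \approx 11048.0$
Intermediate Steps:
$K{\left(h \right)} = 2 h \left(-3 + h\right)$ ($K{\left(h \right)} = \left(h + h\right) \left(h - 3\right) = 2 h \left(-3 + h\right)$)
$w{\left(F,C \right)} = \frac{8}{-9 + \frac{1}{-2 + F}}$ ($w{\left(F,C \right)} = \frac{8}{-9 + \frac{1}{F - 2}} = \frac{8}{-9 + \frac{1}{-2 + F}}$)
$\left(w{\left(K{\left(6 \right)},1 \right)} + 106\right)^{2} = \left(\frac{8 \left(2 - 2 \cdot 6 \left(-3 + 6\right)\right)}{-19 + 9 \cdot 2 \cdot 6 \left(-3 + 6\right)} + 106\right)^{2} = \left(\frac{8 \left(2 - 2 \cdot 6 \cdot 3\right)}{-19 + 9 \cdot 2 \cdot 6 \cdot 3} + 106\right)^{2} = \left(\frac{8 \left(2 - 36\right)}{-19 + 9 \cdot 36} + 106\right)^{2} = \left(\frac{8 \left(2 - 36\right)}{-19 + 324} + 106\right)^{2} = \left(8 \cdot \frac{1}{305} \left(-34\right) + 106\right)^{2} = \left(- \frac{272}{305} + 106\right)^{2} = \left(\frac{32058}{305}\right)^{2} = \frac{1027715364}{93025}$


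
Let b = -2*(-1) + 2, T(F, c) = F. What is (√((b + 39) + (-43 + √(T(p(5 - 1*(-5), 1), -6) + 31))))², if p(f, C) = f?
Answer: √41 ≈ 6.4031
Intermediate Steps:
b = 4 (b = 2 + 2 = 4)
(√((b + 39) + (-43 + √(T(p(5 - 1*(-5), 1), -6) + 31))))² = (√((4 + 39) + (-43 + √((5 - 1*(-5)) + 31))))² = (√(43 + (-43 + √((5 + 5) + 31))))² = (√(43 + (-43 + √(10 + 31))))² = (√(43 + (-43 + √41)))² = (√(√41))² = (41^(¼))² = √41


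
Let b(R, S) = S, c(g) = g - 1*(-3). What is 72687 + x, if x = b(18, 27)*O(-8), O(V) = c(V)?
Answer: 72552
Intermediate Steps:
c(g) = 3 + g (c(g) = g + 3 = 3 + g)
O(V) = 3 + V
x = -135 (x = 27*(3 - 8) = 27*(-5) = -135)
72687 + x = 72687 - 135 = 72552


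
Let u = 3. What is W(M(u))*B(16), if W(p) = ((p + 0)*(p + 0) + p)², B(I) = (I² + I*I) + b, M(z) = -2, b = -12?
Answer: 2000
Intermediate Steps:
B(I) = -12 + 2*I² (B(I) = (I² + I*I) - 12 = (I² + I²) - 12 = 2*I² - 12 = -12 + 2*I²)
W(p) = (p + p²)² (W(p) = (p*p + p)² = (p² + p)² = (p + p²)²)
W(M(u))*B(16) = ((-2)²*(1 - 2)²)*(-12 + 2*16²) = (4*(-1)²)*(-12 + 2*256) = (4*1)*(-12 + 512) = 4*500 = 2000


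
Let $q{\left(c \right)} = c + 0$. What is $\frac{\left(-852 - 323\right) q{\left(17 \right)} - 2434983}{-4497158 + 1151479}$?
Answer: $\frac{2454958}{3345679} \approx 0.73377$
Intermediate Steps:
$q{\left(c \right)} = c$
$\frac{\left(-852 - 323\right) q{\left(17 \right)} - 2434983}{-4497158 + 1151479} = \frac{\left(-852 - 323\right) 17 - 2434983}{-4497158 + 1151479} = \frac{\left(-1175\right) 17 - 2434983}{-3345679} = \left(-19975 - 2434983\right) \left(- \frac{1}{3345679}\right) = \left(-2454958\right) \left(- \frac{1}{3345679}\right) = \frac{2454958}{3345679}$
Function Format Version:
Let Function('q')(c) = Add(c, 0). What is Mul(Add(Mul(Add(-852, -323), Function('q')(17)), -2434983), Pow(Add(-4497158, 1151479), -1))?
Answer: Rational(2454958, 3345679) ≈ 0.73377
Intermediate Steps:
Function('q')(c) = c
Mul(Add(Mul(Add(-852, -323), Function('q')(17)), -2434983), Pow(Add(-4497158, 1151479), -1)) = Mul(Add(Mul(Add(-852, -323), 17), -2434983), Pow(Add(-4497158, 1151479), -1)) = Mul(Add(Mul(-1175, 17), -2434983), Pow(-3345679, -1)) = Mul(Add(-19975, -2434983), Rational(-1, 3345679)) = Mul(-2454958, Rational(-1, 3345679)) = Rational(2454958, 3345679)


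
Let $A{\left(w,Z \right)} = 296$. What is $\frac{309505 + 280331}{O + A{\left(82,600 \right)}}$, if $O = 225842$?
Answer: $\frac{15522}{5951} \approx 2.6083$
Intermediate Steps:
$\frac{309505 + 280331}{O + A{\left(82,600 \right)}} = \frac{309505 + 280331}{225842 + 296} = \frac{589836}{226138} = 589836 \cdot \frac{1}{226138} = \frac{15522}{5951}$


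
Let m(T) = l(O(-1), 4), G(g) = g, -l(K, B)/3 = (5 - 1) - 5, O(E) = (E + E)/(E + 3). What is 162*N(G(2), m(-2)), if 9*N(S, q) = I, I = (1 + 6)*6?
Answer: 756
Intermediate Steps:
O(E) = 2*E/(3 + E) (O(E) = (2*E)/(3 + E) = 2*E/(3 + E))
l(K, B) = 3 (l(K, B) = -3*((5 - 1) - 5) = -3*(4 - 5) = -3*(-1) = 3)
m(T) = 3
I = 42 (I = 7*6 = 42)
N(S, q) = 14/3 (N(S, q) = (1/9)*42 = 14/3)
162*N(G(2), m(-2)) = 162*(14/3) = 756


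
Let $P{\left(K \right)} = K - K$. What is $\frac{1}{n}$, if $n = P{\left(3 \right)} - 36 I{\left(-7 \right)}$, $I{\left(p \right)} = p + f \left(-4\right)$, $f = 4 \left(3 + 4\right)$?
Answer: $\frac{1}{4284} \approx 0.00023343$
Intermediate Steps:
$f = 28$ ($f = 4 \cdot 7 = 28$)
$P{\left(K \right)} = 0$
$I{\left(p \right)} = -112 + p$ ($I{\left(p \right)} = p + 28 \left(-4\right) = p - 112 = -112 + p$)
$n = 4284$ ($n = 0 - 36 \left(-112 - 7\right) = 0 - -4284 = 0 + 4284 = 4284$)
$\frac{1}{n} = \frac{1}{4284}$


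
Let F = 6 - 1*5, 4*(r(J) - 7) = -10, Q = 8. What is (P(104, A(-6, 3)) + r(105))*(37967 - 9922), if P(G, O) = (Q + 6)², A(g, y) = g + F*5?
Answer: 11246045/2 ≈ 5.6230e+6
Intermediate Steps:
r(J) = 9/2 (r(J) = 7 + (¼)*(-10) = 7 - 5/2 = 9/2)
F = 1 (F = 6 - 5 = 1)
A(g, y) = 5 + g (A(g, y) = g + 1*5 = g + 5 = 5 + g)
P(G, O) = 196 (P(G, O) = (8 + 6)² = 14² = 196)
(P(104, A(-6, 3)) + r(105))*(37967 - 9922) = (196 + 9/2)*(37967 - 9922) = (401/2)*28045 = 11246045/2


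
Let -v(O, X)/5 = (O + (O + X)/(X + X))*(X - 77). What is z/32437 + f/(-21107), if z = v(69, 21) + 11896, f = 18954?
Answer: 56729414/684647759 ≈ 0.082859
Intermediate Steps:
v(O, X) = -5*(-77 + X)*(O + (O + X)/(2*X)) (v(O, X) = -5*(O + (O + X)/(X + X))*(X - 77) = -5*(O + (O + X)/((2*X)))*(-77 + X) = -5*(O + (O + X)*(1/(2*X)))*(-77 + X) = -5*(O + (O + X)/(2*X))*(-77 + X) = -5*(-77 + X)*(O + (O + X)/(2*X)))
z = 31816 (z = (5/2)*(77*69 - 1*21*(-77 + 21 - 153*69 + 2*69*21))/21 + 11896 = (5/2)*(1/21)*(5313 - 1*21*(-77 + 21 - 10557 + 2898)) + 11896 = (5/2)*(1/21)*(5313 - 1*21*(-7715)) + 11896 = (5/2)*(1/21)*(5313 + 162015) + 11896 = (5/2)*(1/21)*167328 + 11896 = 19920 + 11896 = 31816)
z/32437 + f/(-21107) = 31816/32437 + 18954/(-21107) = 31816*(1/32437) + 18954*(-1/21107) = 31816/32437 - 18954/21107 = 56729414/684647759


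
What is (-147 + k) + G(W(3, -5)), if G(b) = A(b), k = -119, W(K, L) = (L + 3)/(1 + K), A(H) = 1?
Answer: -265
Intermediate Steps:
W(K, L) = (3 + L)/(1 + K)
G(b) = 1
(-147 + k) + G(W(3, -5)) = (-147 - 119) + 1 = -266 + 1 = -265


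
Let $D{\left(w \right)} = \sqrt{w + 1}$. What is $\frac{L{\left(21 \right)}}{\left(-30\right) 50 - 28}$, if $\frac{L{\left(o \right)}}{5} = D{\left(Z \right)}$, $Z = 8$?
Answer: $- \frac{15}{1528} \approx -0.0098168$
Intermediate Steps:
$D{\left(w \right)} = \sqrt{1 + w}$
$L{\left(o \right)} = 15$ ($L{\left(o \right)} = 5 \sqrt{1 + 8} = 5 \sqrt{9} = 5 \cdot 3 = 15$)
$\frac{L{\left(21 \right)}}{\left(-30\right) 50 - 28} = \frac{15}{\left(-30\right) 50 - 28} = \frac{15}{-1500 - 28} = \frac{15}{-1528} = 15 \left(- \frac{1}{1528}\right) = - \frac{15}{1528}$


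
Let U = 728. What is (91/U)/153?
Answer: 1/1224 ≈ 0.00081699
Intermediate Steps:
(91/U)/153 = (91/728)/153 = (91*(1/728))*(1/153) = (1/8)*(1/153) = 1/1224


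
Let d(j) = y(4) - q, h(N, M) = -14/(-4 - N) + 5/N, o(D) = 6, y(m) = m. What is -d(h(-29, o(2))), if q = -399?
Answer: -403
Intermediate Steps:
d(j) = 403 (d(j) = 4 - 1*(-399) = 4 + 399 = 403)
-d(h(-29, o(2))) = -1*403 = -403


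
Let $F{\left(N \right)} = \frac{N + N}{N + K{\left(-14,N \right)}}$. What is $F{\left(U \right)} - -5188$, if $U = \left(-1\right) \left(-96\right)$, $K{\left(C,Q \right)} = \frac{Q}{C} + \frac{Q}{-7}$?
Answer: $\frac{57096}{11} \approx 5190.5$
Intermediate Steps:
$K{\left(C,Q \right)} = - \frac{Q}{7} + \frac{Q}{C}$ ($K{\left(C,Q \right)} = \frac{Q}{C} + Q \left(- \frac{1}{7}\right) = \frac{Q}{C} - \frac{Q}{7} = - \frac{Q}{7} + \frac{Q}{C}$)
$U = 96$
$F{\left(N \right)} = \frac{28}{11}$ ($F{\left(N \right)} = \frac{N + N}{N - \left(\frac{N}{7} - \frac{N}{-14}\right)} = \frac{2 N}{N - \left(\frac{N}{7} - N \left(- \frac{1}{14}\right)\right)} = \frac{2 N}{N - \frac{3 N}{14}} = \frac{2 N}{\frac{11}{14} N} = 2 N \frac{14}{11 N} = \frac{28}{11}$)
$F{\left(U \right)} - -5188 = \frac{28}{11} - -5188 = \frac{28}{11} + 5188 = \frac{57096}{11}$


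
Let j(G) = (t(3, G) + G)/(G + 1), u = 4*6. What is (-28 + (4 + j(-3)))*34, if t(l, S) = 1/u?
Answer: -18377/24 ≈ -765.71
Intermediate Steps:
u = 24
t(l, S) = 1/24
j(G) = (1/24 + G)/(1 + G) (j(G) = (1/24 + G)/(G + 1) = (1/24 + G)/(1 + G))
(-28 + (4 + j(-3)))*34 = (-28 + (4 + (1/24 - 3)/(1 - 3)))*34 = (-28 + (4 - 71/24/(-2)))*34 = (-28 + (4 - ½*(-71/24)))*34 = (-28 + (4 + 71/48))*34 = (-28 + 263/48)*34 = -1081/48*34 = -18377/24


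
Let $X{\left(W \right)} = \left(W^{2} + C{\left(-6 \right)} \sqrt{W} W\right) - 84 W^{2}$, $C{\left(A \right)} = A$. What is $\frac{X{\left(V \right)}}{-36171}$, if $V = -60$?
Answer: $\frac{33200}{4019} - \frac{80 i \sqrt{15}}{4019} \approx 8.2608 - 0.077093 i$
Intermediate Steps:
$X{\left(W \right)} = - 83 W^{2} - 6 W^{\frac{3}{2}}$ ($X{\left(W \right)} = \left(W^{2} + - 6 \sqrt{W} W\right) - 84 W^{2} = \left(W^{2} - 6 W^{\frac{3}{2}}\right) - 84 W^{2} = - 83 W^{2} - 6 W^{\frac{3}{2}}$)
$\frac{X{\left(V \right)}}{-36171} = \frac{- 83 \left(-60\right)^{2} - 6 \left(-60\right)^{\frac{3}{2}}}{-36171} = \left(\left(-83\right) 3600 - 6 \left(- 120 i \sqrt{15}\right)\right) \left(- \frac{1}{36171}\right) = \left(-298800 + 720 i \sqrt{15}\right) \left(- \frac{1}{36171}\right) = \frac{33200}{4019} - \frac{80 i \sqrt{15}}{4019}$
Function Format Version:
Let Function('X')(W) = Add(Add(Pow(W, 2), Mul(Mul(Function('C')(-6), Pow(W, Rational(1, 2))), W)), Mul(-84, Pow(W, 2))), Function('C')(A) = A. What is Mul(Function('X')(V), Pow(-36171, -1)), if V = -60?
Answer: Add(Rational(33200, 4019), Mul(Rational(-80, 4019), I, Pow(15, Rational(1, 2)))) ≈ Add(8.2608, Mul(-0.077093, I))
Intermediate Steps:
Function('X')(W) = Add(Mul(-83, Pow(W, 2)), Mul(-6, Pow(W, Rational(3, 2)))) (Function('X')(W) = Add(Add(Pow(W, 2), Mul(Mul(-6, Pow(W, Rational(1, 2))), W)), Mul(-84, Pow(W, 2))) = Add(Add(Pow(W, 2), Mul(-6, Pow(W, Rational(3, 2)))), Mul(-84, Pow(W, 2))) = Add(Mul(-83, Pow(W, 2)), Mul(-6, Pow(W, Rational(3, 2)))))
Mul(Function('X')(V), Pow(-36171, -1)) = Mul(Add(Mul(-83, Pow(-60, 2)), Mul(-6, Pow(-60, Rational(3, 2)))), Pow(-36171, -1)) = Mul(Add(Mul(-83, 3600), Mul(-6, Mul(-120, I, Pow(15, Rational(1, 2))))), Rational(-1, 36171)) = Mul(Add(-298800, Mul(720, I, Pow(15, Rational(1, 2)))), Rational(-1, 36171)) = Add(Rational(33200, 4019), Mul(Rational(-80, 4019), I, Pow(15, Rational(1, 2))))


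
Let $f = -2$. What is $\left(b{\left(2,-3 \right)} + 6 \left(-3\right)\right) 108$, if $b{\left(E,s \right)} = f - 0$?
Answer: $-2160$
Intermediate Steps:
$b{\left(E,s \right)} = -2$ ($b{\left(E,s \right)} = -2 - 0 = -2 + 0 = -2$)
$\left(b{\left(2,-3 \right)} + 6 \left(-3\right)\right) 108 = \left(-2 + 6 \left(-3\right)\right) 108 = \left(-2 - 18\right) 108 = \left(-20\right) 108 = -2160$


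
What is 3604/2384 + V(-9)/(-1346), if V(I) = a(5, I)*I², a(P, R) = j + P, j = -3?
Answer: 558097/401108 ≈ 1.3914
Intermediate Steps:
a(P, R) = -3 + P
V(I) = 2*I² (V(I) = (-3 + 5)*I² = 2*I²)
3604/2384 + V(-9)/(-1346) = 3604/2384 + (2*(-9)²)/(-1346) = 3604*(1/2384) + (2*81)*(-1/1346) = 901/596 + 162*(-1/1346) = 901/596 - 81/673 = 558097/401108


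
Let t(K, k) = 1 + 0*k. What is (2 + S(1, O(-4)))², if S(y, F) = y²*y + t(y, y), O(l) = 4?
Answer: 16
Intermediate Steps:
t(K, k) = 1 (t(K, k) = 1 + 0 = 1)
S(y, F) = 1 + y³ (S(y, F) = y²*y + 1 = y³ + 1 = 1 + y³)
(2 + S(1, O(-4)))² = (2 + (1 + 1³))² = (2 + (1 + 1))² = (2 + 2)² = 4² = 16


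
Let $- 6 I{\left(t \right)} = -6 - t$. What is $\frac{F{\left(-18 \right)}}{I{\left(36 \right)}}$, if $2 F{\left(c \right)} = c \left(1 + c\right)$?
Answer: $\frac{153}{7} \approx 21.857$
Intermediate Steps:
$F{\left(c \right)} = \frac{c \left(1 + c\right)}{2}$
$I{\left(t \right)} = 1 + \frac{t}{6}$ ($I{\left(t \right)} = - \frac{-6 - t}{6} = 1 + \frac{t}{6}$)
$\frac{F{\left(-18 \right)}}{I{\left(36 \right)}} = \frac{\frac{1}{2} \left(-18\right) \left(1 - 18\right)}{1 + \frac{1}{6} \cdot 36} = \frac{\frac{1}{2} \left(-18\right) \left(-17\right)}{1 + 6} = \frac{153}{7}$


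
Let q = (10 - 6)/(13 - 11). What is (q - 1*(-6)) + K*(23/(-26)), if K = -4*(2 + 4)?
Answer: 380/13 ≈ 29.231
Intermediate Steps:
q = 2 (q = 4/2 = 4*(1/2) = 2)
K = -24 (K = -4*6 = -24)
(q - 1*(-6)) + K*(23/(-26)) = (2 - 1*(-6)) - 552/(-26) = (2 + 6) - 552*(-1)/26 = 8 - 24*(-23/26) = 8 + 276/13 = 380/13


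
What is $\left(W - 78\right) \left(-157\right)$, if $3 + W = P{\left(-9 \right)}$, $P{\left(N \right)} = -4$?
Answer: $13345$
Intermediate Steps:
$W = -7$ ($W = -3 - 4 = -7$)
$\left(W - 78\right) \left(-157\right) = \left(-7 - 78\right) \left(-157\right) = \left(-85\right) \left(-157\right) = 13345$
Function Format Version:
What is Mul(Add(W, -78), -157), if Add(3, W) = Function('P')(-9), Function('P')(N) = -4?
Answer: 13345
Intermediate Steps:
W = -7 (W = Add(-3, -4) = -7)
Mul(Add(W, -78), -157) = Mul(Add(-7, -78), -157) = Mul(-85, -157) = 13345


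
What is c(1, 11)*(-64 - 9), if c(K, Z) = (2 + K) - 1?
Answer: -146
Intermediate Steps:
c(K, Z) = 1 + K
c(1, 11)*(-64 - 9) = (1 + 1)*(-64 - 9) = 2*(-73) = -146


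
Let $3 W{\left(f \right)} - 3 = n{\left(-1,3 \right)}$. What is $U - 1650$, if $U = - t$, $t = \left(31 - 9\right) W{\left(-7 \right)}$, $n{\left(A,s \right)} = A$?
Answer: $- \frac{4994}{3} \approx -1664.7$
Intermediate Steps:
$W{\left(f \right)} = \frac{2}{3}$ ($W{\left(f \right)} = 1 + \frac{1}{3} \left(-1\right) = 1 - \frac{1}{3} = \frac{2}{3}$)
$t = \frac{44}{3}$ ($t = \left(31 - 9\right) \frac{2}{3} = 22 \cdot \frac{2}{3} = \frac{44}{3} \approx 14.667$)
$U = - \frac{44}{3}$ ($U = \left(-1\right) \frac{44}{3} = - \frac{44}{3} \approx -14.667$)
$U - 1650 = - \frac{44}{3} - 1650 = - \frac{4994}{3}$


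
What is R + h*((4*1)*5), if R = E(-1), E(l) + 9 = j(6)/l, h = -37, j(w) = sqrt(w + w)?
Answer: -749 - 2*sqrt(3) ≈ -752.46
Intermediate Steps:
j(w) = sqrt(2)*sqrt(w) (j(w) = sqrt(2*w) = sqrt(2)*sqrt(w))
E(l) = -9 + 2*sqrt(3)/l (E(l) = -9 + (sqrt(2)*sqrt(6))/l = -9 + (2*sqrt(3))/l = -9 + 2*sqrt(3)/l)
R = -9 - 2*sqrt(3) (R = -9 + 2*sqrt(3)/(-1) = -9 + 2*sqrt(3)*(-1) = -9 - 2*sqrt(3) ≈ -12.464)
R + h*((4*1)*5) = (-9 - 2*sqrt(3)) - 37*4*1*5 = (-9 - 2*sqrt(3)) - 148*5 = (-9 - 2*sqrt(3)) - 37*20 = (-9 - 2*sqrt(3)) - 740 = -749 - 2*sqrt(3)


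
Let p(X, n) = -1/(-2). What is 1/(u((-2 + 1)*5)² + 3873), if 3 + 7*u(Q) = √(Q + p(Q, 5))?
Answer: 98*I/(3*(6*√2 + 126521*I)) ≈ 0.00025819 + 1.7316e-8*I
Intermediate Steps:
p(X, n) = ½ (p(X, n) = -1*(-½) = ½)
u(Q) = -3/7 + √(½ + Q)/7 (u(Q) = -3/7 + √(Q + ½)/7 = -3/7 + √(½ + Q)/7)
1/(u((-2 + 1)*5)² + 3873) = 1/((-3/7 + √(2 + 4*((-2 + 1)*5))/14)² + 3873) = 1/((-3/7 + √(2 + 4*(-1*5))/14)² + 3873) = 1/((-3/7 + √(2 + 4*(-5))/14)² + 3873) = 1/((-3/7 + √(2 - 20)/14)² + 3873) = 1/((-3/7 + √(-18)/14)² + 3873) = 1/((-3/7 + (3*I*√2)/14)² + 3873) = 1/((-3/7 + 3*I*√2/14)² + 3873) = 1/(3873 + (-3/7 + 3*I*√2/14)²)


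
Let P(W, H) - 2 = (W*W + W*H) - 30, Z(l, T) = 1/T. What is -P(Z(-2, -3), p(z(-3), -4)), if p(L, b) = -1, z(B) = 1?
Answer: 248/9 ≈ 27.556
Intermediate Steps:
P(W, H) = -28 + W² + H*W (P(W, H) = 2 + ((W*W + W*H) - 30) = 2 + ((W² + H*W) - 30) = 2 + (-30 + W² + H*W) = -28 + W² + H*W)
-P(Z(-2, -3), p(z(-3), -4)) = -(-28 + (1/(-3))² - 1/(-3)) = -(-28 + (-⅓)² - 1*(-⅓)) = -(-28 + ⅑ + ⅓) = -1*(-248/9) = 248/9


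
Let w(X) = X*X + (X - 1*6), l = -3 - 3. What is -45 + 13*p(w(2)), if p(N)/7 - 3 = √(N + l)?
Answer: 228 + 91*I*√6 ≈ 228.0 + 222.9*I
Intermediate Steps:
l = -6
w(X) = -6 + X + X² (w(X) = X² + (X - 6) = X² + (-6 + X) = -6 + X + X²)
p(N) = 21 + 7*√(-6 + N) (p(N) = 21 + 7*√(N - 6) = 21 + 7*√(-6 + N))
-45 + 13*p(w(2)) = -45 + 13*(21 + 7*√(-6 + (-6 + 2 + 2²))) = -45 + 13*(21 + 7*√(-6 + (-6 + 2 + 4))) = -45 + 13*(21 + 7*√(-6 + 0)) = -45 + 13*(21 + 7*√(-6)) = -45 + 13*(21 + 7*(I*√6)) = -45 + 13*(21 + 7*I*√6) = -45 + (273 + 91*I*√6) = 228 + 91*I*√6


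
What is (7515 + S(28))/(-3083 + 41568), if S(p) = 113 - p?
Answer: 1520/7697 ≈ 0.19748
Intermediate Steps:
(7515 + S(28))/(-3083 + 41568) = (7515 + (113 - 1*28))/(-3083 + 41568) = (7515 + (113 - 28))/38485 = (7515 + 85)*(1/38485) = 7600*(1/38485) = 1520/7697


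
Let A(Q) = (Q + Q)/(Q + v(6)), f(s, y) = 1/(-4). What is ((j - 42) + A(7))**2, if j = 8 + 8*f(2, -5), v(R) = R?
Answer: 206116/169 ≈ 1219.6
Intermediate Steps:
f(s, y) = -1/4
A(Q) = 2*Q/(6 + Q) (A(Q) = (Q + Q)/(Q + 6) = (2*Q)/(6 + Q) = 2*Q/(6 + Q))
j = 6 (j = 8 + 8*(-1/4) = 8 - 2 = 6)
((j - 42) + A(7))**2 = ((6 - 42) + 2*7/(6 + 7))**2 = (-36 + 2*7/13)**2 = (-36 + 2*7*(1/13))**2 = (-36 + 14/13)**2 = (-454/13)**2 = 206116/169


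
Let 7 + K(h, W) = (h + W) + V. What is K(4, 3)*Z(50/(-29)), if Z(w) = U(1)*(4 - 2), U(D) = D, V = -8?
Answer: -16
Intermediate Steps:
Z(w) = 2 (Z(w) = 1*(4 - 2) = 1*2 = 2)
K(h, W) = -15 + W + h (K(h, W) = -7 + ((h + W) - 8) = -7 + ((W + h) - 8) = -7 + (-8 + W + h) = -15 + W + h)
K(4, 3)*Z(50/(-29)) = (-15 + 3 + 4)*2 = -8*2 = -16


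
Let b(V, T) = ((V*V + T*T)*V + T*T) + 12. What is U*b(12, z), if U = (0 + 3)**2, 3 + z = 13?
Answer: 27360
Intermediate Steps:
z = 10 (z = -3 + 13 = 10)
U = 9 (U = 3**2 = 9)
b(V, T) = 12 + T**2 + V*(T**2 + V**2) (b(V, T) = ((V**2 + T**2)*V + T**2) + 12 = ((T**2 + V**2)*V + T**2) + 12 = (V*(T**2 + V**2) + T**2) + 12 = (T**2 + V*(T**2 + V**2)) + 12 = 12 + T**2 + V*(T**2 + V**2))
U*b(12, z) = 9*(12 + 10**2 + 12**3 + 12*10**2) = 9*(12 + 100 + 1728 + 12*100) = 9*(12 + 100 + 1728 + 1200) = 9*3040 = 27360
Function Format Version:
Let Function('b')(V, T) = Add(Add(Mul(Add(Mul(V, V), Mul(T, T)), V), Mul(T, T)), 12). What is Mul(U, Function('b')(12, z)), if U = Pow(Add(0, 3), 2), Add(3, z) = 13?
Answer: 27360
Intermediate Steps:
z = 10 (z = Add(-3, 13) = 10)
U = 9 (U = Pow(3, 2) = 9)
Function('b')(V, T) = Add(12, Pow(T, 2), Mul(V, Add(Pow(T, 2), Pow(V, 2)))) (Function('b')(V, T) = Add(Add(Mul(Add(Pow(V, 2), Pow(T, 2)), V), Pow(T, 2)), 12) = Add(Add(Mul(Add(Pow(T, 2), Pow(V, 2)), V), Pow(T, 2)), 12) = Add(Add(Mul(V, Add(Pow(T, 2), Pow(V, 2))), Pow(T, 2)), 12) = Add(Add(Pow(T, 2), Mul(V, Add(Pow(T, 2), Pow(V, 2)))), 12) = Add(12, Pow(T, 2), Mul(V, Add(Pow(T, 2), Pow(V, 2)))))
Mul(U, Function('b')(12, z)) = Mul(9, Add(12, Pow(10, 2), Pow(12, 3), Mul(12, Pow(10, 2)))) = Mul(9, Add(12, 100, 1728, Mul(12, 100))) = Mul(9, Add(12, 100, 1728, 1200)) = Mul(9, 3040) = 27360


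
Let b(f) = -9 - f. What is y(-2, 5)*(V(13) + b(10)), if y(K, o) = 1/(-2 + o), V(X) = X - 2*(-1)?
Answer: -4/3 ≈ -1.3333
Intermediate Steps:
V(X) = 2 + X (V(X) = X + 2 = 2 + X)
y(-2, 5)*(V(13) + b(10)) = ((2 + 13) + (-9 - 1*10))/(-2 + 5) = (15 + (-9 - 10))/3 = (15 - 19)/3 = (⅓)*(-4) = -4/3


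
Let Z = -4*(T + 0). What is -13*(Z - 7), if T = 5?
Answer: 351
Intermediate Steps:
Z = -20 (Z = -4*(5 + 0) = -4*5 = -20)
-13*(Z - 7) = -13*(-20 - 7) = -13*(-27) = 351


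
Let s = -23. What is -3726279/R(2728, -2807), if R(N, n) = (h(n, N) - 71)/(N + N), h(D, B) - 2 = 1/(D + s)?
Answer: 57535536373920/195271 ≈ 2.9464e+8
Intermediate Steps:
h(D, B) = 2 + 1/(-23 + D) (h(D, B) = 2 + 1/(D - 23) = 2 + 1/(-23 + D))
R(N, n) = (-71 + (-45 + 2*n)/(-23 + n))/(2*N) (R(N, n) = ((-45 + 2*n)/(-23 + n) - 71)/(N + N) = (-71 + (-45 + 2*n)/(-23 + n))/((2*N)) = (-71 + (-45 + 2*n)/(-23 + n))*(1/(2*N)) = (-71 + (-45 + 2*n)/(-23 + n))/(2*N))
-3726279/R(2728, -2807) = -3726279*5456*(-23 - 2807)/(1588 - 69*(-2807)) = -3726279*(-15440480/(1588 + 193683)) = -3726279/((1/2)*(1/2728)*(-1/2830)*195271) = -3726279/(-195271/15440480) = -3726279*(-15440480/195271) = 57535536373920/195271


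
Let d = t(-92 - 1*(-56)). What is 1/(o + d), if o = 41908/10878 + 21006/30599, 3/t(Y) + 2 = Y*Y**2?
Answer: 209870156874/952595426561 ≈ 0.22031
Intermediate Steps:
t(Y) = 3/(-2 + Y**3) (t(Y) = 3/(-2 + Y*Y**2) = 3/(-2 + Y**3))
d = -3/46658 (d = 3/(-2 + (-92 - 1*(-56))**3) = 3/(-2 + (-92 + 56)**3) = 3/(-2 + (-36)**3) = 3/(-2 - 46656) = 3/(-46658) = 3*(-1/46658) = -3/46658 ≈ -6.4298e-5)
o = 20416840/4498053 (o = 41908*(1/10878) + 21006*(1/30599) = 20954/5439 + 21006/30599 = 20416840/4498053 ≈ 4.5390)
1/(o + d) = 1/(20416840/4498053 - 3/46658) = 1/(952595426561/209870156874) = 209870156874/952595426561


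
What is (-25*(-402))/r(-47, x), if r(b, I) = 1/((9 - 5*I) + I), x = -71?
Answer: 2944650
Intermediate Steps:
r(b, I) = 1/(9 - 4*I)
(-25*(-402))/r(-47, x) = (-25*(-402))/((-1/(-9 + 4*(-71)))) = 10050/((-1/(-9 - 284))) = 10050/((-1/(-293))) = 10050/((-1*(-1/293))) = 10050/(1/293) = 10050*293 = 2944650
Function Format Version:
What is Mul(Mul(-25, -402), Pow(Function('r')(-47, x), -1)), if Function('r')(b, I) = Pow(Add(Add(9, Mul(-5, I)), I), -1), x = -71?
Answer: 2944650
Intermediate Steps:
Function('r')(b, I) = Pow(Add(9, Mul(-4, I)), -1)
Mul(Mul(-25, -402), Pow(Function('r')(-47, x), -1)) = Mul(Mul(-25, -402), Pow(Mul(-1, Pow(Add(-9, Mul(4, -71)), -1)), -1)) = Mul(10050, Pow(Mul(-1, Pow(Add(-9, -284), -1)), -1)) = Mul(10050, Pow(Mul(-1, Pow(-293, -1)), -1)) = Mul(10050, Pow(Mul(-1, Rational(-1, 293)), -1)) = Mul(10050, Pow(Rational(1, 293), -1)) = Mul(10050, 293) = 2944650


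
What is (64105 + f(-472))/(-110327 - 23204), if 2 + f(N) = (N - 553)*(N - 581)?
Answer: -1143428/133531 ≈ -8.5630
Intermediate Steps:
f(N) = -2 + (-581 + N)*(-553 + N) (f(N) = -2 + (N - 553)*(N - 581) = -2 + (-553 + N)*(-581 + N) = -2 + (-581 + N)*(-553 + N))
(64105 + f(-472))/(-110327 - 23204) = (64105 + (321291 + (-472)² - 1134*(-472)))/(-110327 - 23204) = (64105 + (321291 + 222784 + 535248))/(-133531) = (64105 + 1079323)*(-1/133531) = 1143428*(-1/133531) = -1143428/133531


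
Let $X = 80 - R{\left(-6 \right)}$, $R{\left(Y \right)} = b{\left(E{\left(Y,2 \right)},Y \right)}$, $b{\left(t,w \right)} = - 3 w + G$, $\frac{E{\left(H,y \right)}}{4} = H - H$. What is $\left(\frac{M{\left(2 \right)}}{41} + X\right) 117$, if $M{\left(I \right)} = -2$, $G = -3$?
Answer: $\frac{311571}{41} \approx 7599.3$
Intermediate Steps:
$E{\left(H,y \right)} = 0$ ($E{\left(H,y \right)} = 4 \left(H - H\right) = 4 \cdot 0 = 0$)
$b{\left(t,w \right)} = -3 - 3 w$ ($b{\left(t,w \right)} = - 3 w - 3 = -3 - 3 w$)
$R{\left(Y \right)} = -3 - 3 Y$
$X = 65$ ($X = 80 - \left(-3 - -18\right) = 80 - \left(-3 + 18\right) = 80 - 15 = 65$)
$\left(\frac{M{\left(2 \right)}}{41} + X\right) 117 = \left(- \frac{2}{41} + 65\right) 117 = \frac{2663}{41} \cdot 117 = \frac{311571}{41}$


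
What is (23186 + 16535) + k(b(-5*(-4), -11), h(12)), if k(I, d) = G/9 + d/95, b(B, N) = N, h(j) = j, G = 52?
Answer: 33966503/855 ≈ 39727.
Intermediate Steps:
k(I, d) = 52/9 + d/95
(23186 + 16535) + k(b(-5*(-4), -11), h(12)) = (23186 + 16535) + (52/9 + (1/95)*12) = 39721 + (52/9 + 12/95) = 39721 + 5048/855 = 33966503/855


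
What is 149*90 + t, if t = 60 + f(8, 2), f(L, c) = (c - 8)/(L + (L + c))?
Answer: 40409/3 ≈ 13470.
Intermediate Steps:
f(L, c) = (-8 + c)/(c + 2*L)
t = 179/3 (t = 60 + (-8 + 2)/(2 + 2*8) = 60 - 6/(2 + 16) = 60 - 6/18 = 60 + (1/18)*(-6) = 60 - ⅓ = 179/3 ≈ 59.667)
149*90 + t = 149*90 + 179/3 = 13410 + 179/3 = 40409/3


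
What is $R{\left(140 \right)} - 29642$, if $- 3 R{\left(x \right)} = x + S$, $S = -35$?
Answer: $-29677$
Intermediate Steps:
$R{\left(x \right)} = \frac{35}{3} - \frac{x}{3}$ ($R{\left(x \right)} = - \frac{x - 35}{3} = - \frac{-35 + x}{3} = \frac{35}{3} - \frac{x}{3}$)
$R{\left(140 \right)} - 29642 = \left(\frac{35}{3} - \frac{140}{3}\right) - 29642 = -35 - 29642 = -29677$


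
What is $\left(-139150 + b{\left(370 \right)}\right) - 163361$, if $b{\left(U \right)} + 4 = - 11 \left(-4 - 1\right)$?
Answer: $-302460$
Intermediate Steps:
$b{\left(U \right)} = 51$ ($b{\left(U \right)} = -4 - 11 \left(-4 - 1\right) = -4 - -55 = -4 + 55 = 51$)
$\left(-139150 + b{\left(370 \right)}\right) - 163361 = \left(-139150 + 51\right) - 163361 = -139099 - 163361 = -302460$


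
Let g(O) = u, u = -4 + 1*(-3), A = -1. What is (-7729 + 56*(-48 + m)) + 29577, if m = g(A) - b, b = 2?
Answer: 18656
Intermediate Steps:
u = -7 (u = -4 - 3 = -7)
g(O) = -7
m = -9 (m = -7 - 1*2 = -7 - 2 = -9)
(-7729 + 56*(-48 + m)) + 29577 = (-7729 + 56*(-48 - 9)) + 29577 = (-7729 + 56*(-57)) + 29577 = (-7729 - 3192) + 29577 = -10921 + 29577 = 18656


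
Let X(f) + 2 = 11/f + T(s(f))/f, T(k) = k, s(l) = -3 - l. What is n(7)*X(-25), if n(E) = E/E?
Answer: -83/25 ≈ -3.3200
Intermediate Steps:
X(f) = -2 + 11/f + (-3 - f)/f (X(f) = -2 + (11/f + (-3 - f)/f) = -2 + 11/f + (-3 - f)/f)
n(E) = 1
n(7)*X(-25) = 1*(-3 + 8/(-25)) = 1*(-3 + 8*(-1/25)) = 1*(-3 - 8/25) = 1*(-83/25) = -83/25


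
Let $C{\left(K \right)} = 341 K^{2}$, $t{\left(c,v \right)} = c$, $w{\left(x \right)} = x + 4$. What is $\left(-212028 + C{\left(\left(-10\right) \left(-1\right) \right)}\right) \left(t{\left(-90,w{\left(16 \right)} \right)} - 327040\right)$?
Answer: $58205586640$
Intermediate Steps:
$w{\left(x \right)} = 4 + x$
$\left(-212028 + C{\left(\left(-10\right) \left(-1\right) \right)}\right) \left(t{\left(-90,w{\left(16 \right)} \right)} - 327040\right) = \left(-212028 + 341 \left(\left(-10\right) \left(-1\right)\right)^{2}\right) \left(-90 - 327040\right) = \left(-212028 + 341 \cdot 10^{2}\right) \left(-327130\right) = \left(-212028 + 341 \cdot 100\right) \left(-327130\right) = \left(-212028 + 34100\right) \left(-327130\right) = \left(-177928\right) \left(-327130\right) = 58205586640$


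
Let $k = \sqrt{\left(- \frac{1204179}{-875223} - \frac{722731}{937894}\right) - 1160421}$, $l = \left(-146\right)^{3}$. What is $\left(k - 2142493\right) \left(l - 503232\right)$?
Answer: $7745900632424 - \frac{1807684 i \sqrt{86879597986134946360708697202}}{136811066727} \approx 7.7459 \cdot 10^{12} - 3.8946 \cdot 10^{9} i$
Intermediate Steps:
$l = -3112136$
$k = \frac{i \sqrt{86879597986134946360708697202}}{273622133454}$ ($k = \sqrt{\left(\left(-1204179\right) \left(- \frac{1}{875223}\right) - \frac{722731}{937894}\right) - 1160421} = \sqrt{\left(\frac{401393}{291741} - \frac{722731}{937894}\right) - 1160421} = \sqrt{\frac{165613821671}{273622133454} - 1160421} = \sqrt{- \frac{317516704111002463}{273622133454}} = \frac{i \sqrt{86879597986134946360708697202}}{273622133454} \approx 1077.2 i$)
$\left(k - 2142493\right) \left(l - 503232\right) = \left(\frac{i \sqrt{86879597986134946360708697202}}{273622133454} - 2142493\right) \left(-3112136 - 503232\right) = \left(-2142493 + \frac{i \sqrt{86879597986134946360708697202}}{273622133454}\right) \left(-3615368\right) = 7745900632424 - \frac{1807684 i \sqrt{86879597986134946360708697202}}{136811066727}$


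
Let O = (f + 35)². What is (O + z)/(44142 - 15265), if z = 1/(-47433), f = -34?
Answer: 47432/1369722741 ≈ 3.4629e-5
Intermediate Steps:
O = 1 (O = (-34 + 35)² = 1² = 1)
z = -1/47433 ≈ -2.1082e-5
(O + z)/(44142 - 15265) = (1 - 1/47433)/(44142 - 15265) = (47432/47433)/28877 = (47432/47433)*(1/28877) = 47432/1369722741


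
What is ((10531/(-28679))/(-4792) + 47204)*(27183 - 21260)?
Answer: 38423891597219369/137429768 ≈ 2.7959e+8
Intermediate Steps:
((10531/(-28679))/(-4792) + 47204)*(27183 - 21260) = ((10531*(-1/28679))*(-1/4792) + 47204)*5923 = (-10531/28679*(-1/4792) + 47204)*5923 = (10531/137429768 + 47204)*5923 = (6487234779203/137429768)*5923 = 38423891597219369/137429768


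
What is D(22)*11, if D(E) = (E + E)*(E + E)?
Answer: 21296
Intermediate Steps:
D(E) = 4*E² (D(E) = (2*E)*(2*E) = 4*E²)
D(22)*11 = (4*22²)*11 = (4*484)*11 = 1936*11 = 21296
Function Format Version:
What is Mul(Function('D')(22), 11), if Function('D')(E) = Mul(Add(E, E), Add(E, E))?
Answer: 21296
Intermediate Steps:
Function('D')(E) = Mul(4, Pow(E, 2)) (Function('D')(E) = Mul(Mul(2, E), Mul(2, E)) = Mul(4, Pow(E, 2)))
Mul(Function('D')(22), 11) = Mul(Mul(4, Pow(22, 2)), 11) = Mul(Mul(4, 484), 11) = Mul(1936, 11) = 21296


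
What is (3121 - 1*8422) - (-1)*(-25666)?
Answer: -30967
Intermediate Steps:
(3121 - 1*8422) - (-1)*(-25666) = (3121 - 8422) - 1*25666 = -5301 - 25666 = -30967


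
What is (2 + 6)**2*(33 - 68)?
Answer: -2240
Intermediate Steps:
(2 + 6)**2*(33 - 68) = 8**2*(-35) = 64*(-35) = -2240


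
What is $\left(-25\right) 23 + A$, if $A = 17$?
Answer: $-558$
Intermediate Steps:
$\left(-25\right) 23 + A = \left(-25\right) 23 + 17 = -575 + 17 = -558$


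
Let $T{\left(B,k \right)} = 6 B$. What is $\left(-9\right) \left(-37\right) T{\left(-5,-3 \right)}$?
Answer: $-9990$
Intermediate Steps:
$\left(-9\right) \left(-37\right) T{\left(-5,-3 \right)} = \left(-9\right) \left(-37\right) 6 \left(-5\right) = 333 \left(-30\right) = -9990$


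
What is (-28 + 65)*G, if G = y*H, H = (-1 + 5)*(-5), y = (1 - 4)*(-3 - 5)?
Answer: -17760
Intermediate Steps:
y = 24 (y = -3*(-8) = 24)
H = -20 (H = 4*(-5) = -20)
G = -480 (G = 24*(-20) = -480)
(-28 + 65)*G = (-28 + 65)*(-480) = 37*(-480) = -17760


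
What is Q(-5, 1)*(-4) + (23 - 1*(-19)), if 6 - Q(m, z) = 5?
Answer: 38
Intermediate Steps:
Q(m, z) = 1 (Q(m, z) = 6 - 1*5 = 6 - 5 = 1)
Q(-5, 1)*(-4) + (23 - 1*(-19)) = 1*(-4) + (23 - 1*(-19)) = -4 + (23 + 19) = -4 + 42 = 38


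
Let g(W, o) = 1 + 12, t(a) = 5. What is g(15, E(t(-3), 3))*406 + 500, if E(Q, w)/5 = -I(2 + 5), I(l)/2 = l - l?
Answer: 5778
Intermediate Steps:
I(l) = 0 (I(l) = 2*(l - l) = 2*0 = 0)
E(Q, w) = 0 (E(Q, w) = 5*(-1*0) = 5*0 = 0)
g(W, o) = 13
g(15, E(t(-3), 3))*406 + 500 = 13*406 + 500 = 5278 + 500 = 5778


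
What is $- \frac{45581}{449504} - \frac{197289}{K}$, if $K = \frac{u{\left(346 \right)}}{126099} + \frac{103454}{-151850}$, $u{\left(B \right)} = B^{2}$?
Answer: $- \frac{849049352647058962187}{1153748356843808} \approx -7.3591 \cdot 10^{5}$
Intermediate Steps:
$K = \frac{2566714327}{9574066575}$ ($K = \frac{346^{2}}{126099} + \frac{103454}{-151850} = 119716 \cdot \frac{1}{126099} + 103454 \left(- \frac{1}{151850}\right) = \frac{119716}{126099} - \frac{51727}{75925} = \frac{2566714327}{9574066575} \approx 0.26809$)
$- \frac{45581}{449504} - \frac{197289}{K} = - \frac{45581}{449504} - \frac{197289}{\frac{2566714327}{9574066575}} = \left(-45581\right) \frac{1}{449504} - \frac{1888858020515175}{2566714327} = - \frac{45581}{449504} - \frac{1888858020515175}{2566714327} = - \frac{849049352647058962187}{1153748356843808}$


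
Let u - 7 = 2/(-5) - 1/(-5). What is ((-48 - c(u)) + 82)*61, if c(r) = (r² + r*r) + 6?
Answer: -98332/25 ≈ -3933.3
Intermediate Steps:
u = 34/5 (u = 7 + (2/(-5) - 1/(-5)) = 7 + (2*(-⅕) - 1*(-⅕)) = 7 + (-⅖ + ⅕) = 7 - ⅕ = 34/5 ≈ 6.8000)
c(r) = 6 + 2*r² (c(r) = (r² + r²) + 6 = 2*r² + 6 = 6 + 2*r²)
((-48 - c(u)) + 82)*61 = ((-48 - (6 + 2*(34/5)²)) + 82)*61 = ((-48 - (6 + 2*(1156/25))) + 82)*61 = ((-48 - (6 + 2312/25)) + 82)*61 = ((-48 - 1*2462/25) + 82)*61 = ((-48 - 2462/25) + 82)*61 = (-3662/25 + 82)*61 = -1612/25*61 = -98332/25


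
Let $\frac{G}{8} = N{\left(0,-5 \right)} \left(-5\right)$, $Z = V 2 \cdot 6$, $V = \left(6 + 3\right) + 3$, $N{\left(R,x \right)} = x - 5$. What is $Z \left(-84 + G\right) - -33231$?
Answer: $78735$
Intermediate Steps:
$N{\left(R,x \right)} = -5 + x$
$V = 12$ ($V = 9 + 3 = 12$)
$Z = 144$ ($Z = 12 \cdot 2 \cdot 6 = 24 \cdot 6 = 144$)
$G = 400$ ($G = 8 \left(-5 - 5\right) \left(-5\right) = 8 \left(\left(-10\right) \left(-5\right)\right) = 8 \cdot 50 = 400$)
$Z \left(-84 + G\right) - -33231 = 144 \left(-84 + 400\right) - -33231 = 144 \cdot 316 + 33231 = 45504 + 33231 = 78735$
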